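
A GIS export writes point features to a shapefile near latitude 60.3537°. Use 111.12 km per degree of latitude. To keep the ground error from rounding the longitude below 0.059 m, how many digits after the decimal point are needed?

6 decimal places

At 60.3537° one degree of longitude covers 111120 × cos 60.3537° ≈ 111120 × 0.4946 ≈ 54964.9 m.
N decimal places → at most half a unit in the last place, 0.5 × 10⁻ᴺ° = 54964.9/2 × 10⁻ᴺ m.
Need 0.5 × 54964.9 × 10⁻ᴺ ≤ 0.059 → 10⁻ᴺ ≤ 2.147e-06, so N ≥ 5.67.
At 5 places the error can reach 0.275 m, but 6 places keeps it to 0.0275 m.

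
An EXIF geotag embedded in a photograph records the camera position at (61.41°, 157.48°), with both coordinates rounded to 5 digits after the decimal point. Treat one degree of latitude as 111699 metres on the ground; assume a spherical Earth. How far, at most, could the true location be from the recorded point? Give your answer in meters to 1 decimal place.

Rounding to 5 decimal places leaves each coordinate within ±5e-06° of the true value.
North–south component: 5e-06° × 111699 = 0.558495 m.
East–west component at 61.41°: 5e-06° × 111699 × cos 61.41° ≈ 5e-06 × 53452.3 ≈ 0.267261 m.
Combining orthogonally: (0.558495² + 0.267261²)^½ ≈ 0.619149 m.

0.6 meters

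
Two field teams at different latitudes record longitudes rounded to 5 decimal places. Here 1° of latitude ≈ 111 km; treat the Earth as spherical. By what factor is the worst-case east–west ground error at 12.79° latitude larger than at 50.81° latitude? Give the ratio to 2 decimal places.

1.54

Rounding to 5 decimal places leaves the longitude within ±5e-06° of the true value.
At 12.79°: 5e-06° × 111000 × cos 12.79° = 5e-06 × 111000 × 0.9752 ≈ 0.54123 m.
Error at 50.81° = 5e-06° × 111000 × cos 50.81° ≈ 0.555 × 0.6319 = 0.3507 m.
The ratio reduces to cos 12.79° / cos 50.81° = 0.9752/0.6319 ≈ 1.5433.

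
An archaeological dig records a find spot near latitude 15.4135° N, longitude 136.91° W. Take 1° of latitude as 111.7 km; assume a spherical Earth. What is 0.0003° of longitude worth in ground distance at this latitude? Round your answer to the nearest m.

At 15.4135° a degree of longitude is 111700 × cos 15.4135° ≈ 107682 m, so 0.0003° corresponds to 32.3047 m.

32 m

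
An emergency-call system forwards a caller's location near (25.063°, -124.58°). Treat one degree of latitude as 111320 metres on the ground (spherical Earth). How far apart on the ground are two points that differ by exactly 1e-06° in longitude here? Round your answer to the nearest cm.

10 cm

1e-06° of longitude at 25.063° is 1e-06 × 111320 × cos 25.063° ≈ 1e-06 × 100838 = 0.100838 m.
That is 0.100838 m = 10.084 cm.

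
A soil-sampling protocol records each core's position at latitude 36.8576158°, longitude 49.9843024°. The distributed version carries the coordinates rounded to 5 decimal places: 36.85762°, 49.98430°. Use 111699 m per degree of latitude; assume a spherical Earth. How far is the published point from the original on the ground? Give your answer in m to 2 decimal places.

The latitude changed by -0.0000042° and the longitude by +0.0000024°.
N–S: -0.0000042° × 111699 m/° = -0.469136 m.
East–west at this latitude: 0.0000024° × 111699 × cos 36.8576° ≈ 0.0000024 × 89373.6 = 0.214497 m.
Hypotenuse of the two orthogonal shifts: √(0.469136² + 0.214497²) = 0.515846 m.

0.52 m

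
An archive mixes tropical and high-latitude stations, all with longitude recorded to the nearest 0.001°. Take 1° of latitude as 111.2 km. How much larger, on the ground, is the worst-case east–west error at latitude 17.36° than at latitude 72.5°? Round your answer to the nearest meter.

36 meters

Rounding to 3 decimal places leaves the longitude within ±0.0005° of the true value.
At 17.36°: 0.0005° × 111200 × cos 17.36° = 0.0005 × 111200 × 0.9544 ≈ 53.067 m.
Error at 72.5° = 0.0005° × 111200 × cos 72.5° ≈ 55.6 × 0.3007 = 16.719 m.
Difference: 53.067 − 16.719 = 36.348 m.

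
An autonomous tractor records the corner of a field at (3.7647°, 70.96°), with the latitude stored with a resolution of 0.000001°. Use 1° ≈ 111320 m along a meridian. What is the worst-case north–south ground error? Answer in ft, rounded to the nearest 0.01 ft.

With a 0.000001° grid the true value lies within half a step, ±0.000001°/2 = ±5e-07°, of the stored one.
Along the meridian that is 5e-07° × 111320 m/° = 0.05566 m.
Converting: 0.05566 m × 3.2808 ft/m ≈ 0.18261 ft.

0.18 ft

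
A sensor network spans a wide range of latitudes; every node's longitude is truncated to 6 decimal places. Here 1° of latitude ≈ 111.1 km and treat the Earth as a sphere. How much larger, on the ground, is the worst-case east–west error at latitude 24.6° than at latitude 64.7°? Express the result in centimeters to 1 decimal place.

Truncating at 6 decimal places can drop up to a full unit in the last place, so the longitude may be off by as much as 1e-06°.
At 24.6°: 1e-06° × 111100 × cos 24.6° = 1e-06 × 111100 × 0.9092 ≈ 0.10102 m.
Error at 64.7° = 1e-06° × 111100 × cos 64.7° ≈ 0.1111 × 0.4274 = 0.047479 m.
So the lower-latitude error exceeds the higher by 0.10102 − 0.047479 = 0.053537 m.
That is 0.0535367 m = 5.3537 cm.

5.4 centimeters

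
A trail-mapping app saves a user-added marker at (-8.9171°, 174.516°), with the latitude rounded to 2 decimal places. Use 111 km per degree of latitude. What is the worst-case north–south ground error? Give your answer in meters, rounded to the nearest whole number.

555 meters

Rounding to 2 decimal places leaves the latitude within ±0.005° of the true value.
Along the meridian that is 0.005° × 111000 m/° = 555 m.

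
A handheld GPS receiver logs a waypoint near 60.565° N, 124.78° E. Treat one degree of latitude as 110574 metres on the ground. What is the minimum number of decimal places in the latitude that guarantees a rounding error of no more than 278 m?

3

One degree of latitude covers 110574 m.
N decimal places → at most half a unit in the last place, 0.5 × 10⁻ᴺ° = 110574/2 × 10⁻ᴺ m.
Setting 55287 × 10⁻ᴺ ≤ 278 gives 10ᴺ ≥ 198.9, i.e. N ≥ 2.30.
At 2 places the error can reach 553 m, but 3 places keeps it to 55.3 m.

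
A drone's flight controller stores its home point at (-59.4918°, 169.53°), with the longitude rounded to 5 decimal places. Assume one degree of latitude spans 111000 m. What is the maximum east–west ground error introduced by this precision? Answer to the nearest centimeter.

Rounding to 5 decimal places leaves the longitude within ±5e-06° of the true value.
Parallels shrink by cos φ, so at 59.4918° a degree of longitude is 111000 × 0.5077 ≈ 56350.4 m.
Maximum E–W displacement: 5e-06 × 56350.4 = 0.281752 m.
That is 0.281752 m = 28.175 cm.

28 centimeters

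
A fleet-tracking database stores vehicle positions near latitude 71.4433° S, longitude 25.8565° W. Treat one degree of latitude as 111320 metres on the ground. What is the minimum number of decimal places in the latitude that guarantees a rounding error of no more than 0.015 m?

7

One degree of latitude covers 111320 m.
With N decimal places the half-ulp bound is 0.5·10⁻ᴺ°, or 0.5·10⁻ᴺ × 111320 m on the ground.
Need 0.5 × 111320 × 10⁻ᴺ ≤ 0.015 → 10⁻ᴺ ≤ 2.695e-07, so N ≥ 6.57.
At 6 places the error can reach 0.0557 m, but 7 places keeps it to 0.00557 m.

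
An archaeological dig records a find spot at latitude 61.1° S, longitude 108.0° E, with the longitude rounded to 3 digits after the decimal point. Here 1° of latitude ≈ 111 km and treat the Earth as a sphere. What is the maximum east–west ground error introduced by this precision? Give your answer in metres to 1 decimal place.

Rounding to 3 decimal places leaves the longitude within ±0.0005° of the true value.
At latitude 61.1° a degree of longitude spans 111000 m × cos 61.1° = 111000 × 0.4833 ≈ 53644.3 m.
So at most 0.0005° × 53644.3 ≈ 26.8222 m east–west.

26.8 metres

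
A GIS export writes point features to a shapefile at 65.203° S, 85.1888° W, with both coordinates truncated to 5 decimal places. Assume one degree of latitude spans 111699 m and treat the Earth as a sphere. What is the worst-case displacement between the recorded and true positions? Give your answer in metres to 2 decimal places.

Truncating at 5 decimal places can drop up to a full unit in the last place, so each coordinate may be off by as much as 1e-05°.
Latitude error → 1e-05 × 111699 = 1.11699 m along the meridian.
E–W at 65.203°: 1e-05° × 111699 × cos 65.203° = 1e-05 × 111699 × 0.4194 ≈ 0.468471 m.
Worst case both components are at the extreme and orthogonal: √(1.11699² + 0.468471²) ≈ 1.21125 m.

1.21 metres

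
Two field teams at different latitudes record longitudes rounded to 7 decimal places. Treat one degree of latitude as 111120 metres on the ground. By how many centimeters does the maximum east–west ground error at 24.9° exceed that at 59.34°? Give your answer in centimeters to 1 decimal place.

0.2 centimeters

Rounding to 7 decimal places leaves the longitude within ±5e-08° of the true value.
At 24.9°: 5e-08° × 111120 × cos 24.9° = 5e-08 × 111120 × 0.9070 ≈ 0.0050395 m.
At 59.34°: 5e-08° × 111120 × cos 59.34° = 5e-08 × 111120 × 0.5099 ≈ 0.0028332 m.
Difference: 0.0050395 − 0.0028332 = 0.0022063 m.
That is 0.0022063 m = 0.22063 cm.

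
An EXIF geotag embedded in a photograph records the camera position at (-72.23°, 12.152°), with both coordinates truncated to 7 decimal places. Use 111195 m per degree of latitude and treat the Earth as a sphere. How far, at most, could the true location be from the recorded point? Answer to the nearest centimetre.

1 centimetres

Truncating at 7 decimal places can drop up to a full unit in the last place, so each coordinate may be off by as much as 1e-07°.
North–south component: 1e-07° × 111195 = 0.0111195 m.
Longitude error → 1e-07 × 111195 × cos 72.23° = 1e-07 × 111195 × 0.3052 ≈ 0.00339364 m.
Combining orthogonally: (0.0111195² + 0.00339364²)^½ ≈ 0.0116258 m.
That is 0.0116258 m = 1.1626 cm.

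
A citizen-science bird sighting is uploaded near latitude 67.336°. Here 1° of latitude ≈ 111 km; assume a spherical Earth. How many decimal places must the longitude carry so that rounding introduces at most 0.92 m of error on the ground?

At 67.336° one degree of longitude covers 111000 × cos 67.336° ≈ 111000 × 0.3853 ≈ 42771.2 m.
Rounding to N decimal places gives at most 0.5 × 10⁻ᴺ degrees of error, i.e. 0.5 × 10⁻ᴺ × 42771.2 m.
Need 0.5 × 42771.2 × 10⁻ᴺ ≤ 0.92 → 10⁻ᴺ ≤ 4.302e-05, so N ≥ 4.37.
At 4 places the error can reach 2.14 m, but 5 places keeps it to 0.214 m.

5 decimal places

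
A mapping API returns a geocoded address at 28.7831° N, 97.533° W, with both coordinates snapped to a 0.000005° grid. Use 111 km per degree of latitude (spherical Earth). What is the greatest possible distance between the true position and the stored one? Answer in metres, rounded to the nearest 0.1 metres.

0.4 metres

With a 0.000005° grid the true value lies within half a step, ±0.000005°/2 = ±2.5e-06°, of the stored one.
N–S: 2.5e-06° × 111000 m/° = 0.2775 m.
Longitude error → 2.5e-06 × 111000 × cos 28.7831° = 2.5e-06 × 111000 × 0.8764 ≈ 0.243215 m.
Combining orthogonally: (0.2775² + 0.243215²)^½ ≈ 0.368998 m.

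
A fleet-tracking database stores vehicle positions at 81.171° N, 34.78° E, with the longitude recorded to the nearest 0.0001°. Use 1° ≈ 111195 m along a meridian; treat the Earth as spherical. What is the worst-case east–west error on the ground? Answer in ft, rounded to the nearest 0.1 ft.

2.8 ft

Rounding to 4 decimal places leaves the longitude within ±5e-05° of the true value.
Parallels shrink by cos φ, so at 81.171° a degree of longitude is 111195 × 0.1535 ≈ 17066.9 m.
Maximum E–W displacement: 5e-05 × 17066.9 = 0.853344 m.
In feet: 0.853344 m ÷ 0.3048 ≈ 2.7997 ft.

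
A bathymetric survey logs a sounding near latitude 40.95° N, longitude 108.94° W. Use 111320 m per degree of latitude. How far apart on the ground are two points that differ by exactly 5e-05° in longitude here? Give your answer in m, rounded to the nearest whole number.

4 m

At 40.95° a degree of longitude is 111320 × cos 40.95° ≈ 84078 m, so 5e-05° corresponds to 4.2039 m.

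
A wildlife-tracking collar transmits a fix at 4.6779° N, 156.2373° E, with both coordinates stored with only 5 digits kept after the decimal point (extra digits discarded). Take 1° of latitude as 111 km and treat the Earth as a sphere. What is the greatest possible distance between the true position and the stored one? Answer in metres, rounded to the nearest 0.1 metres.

Truncating at 5 decimal places can drop up to a full unit in the last place, so each coordinate may be off by as much as 1e-05°.
N–S: 1e-05° × 111000 m/° = 1.11 m.
East–west component at 4.6779°: 1e-05° × 111000 × cos 4.6779° ≈ 1e-05 × 110630 ≈ 1.1063 m.
The two errors are perpendicular, so the maximum displacement is √(1.11² + 1.1063²) ≈ 1.56716 m.

1.6 metres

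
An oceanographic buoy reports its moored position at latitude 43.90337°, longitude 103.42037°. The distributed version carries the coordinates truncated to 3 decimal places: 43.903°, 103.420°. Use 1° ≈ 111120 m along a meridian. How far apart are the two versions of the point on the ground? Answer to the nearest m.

The latitude changed by +0.00037° and the longitude by +0.00037°.
N–S: 0.00037° × 111120 m/° = 41.1144 m.
E–W at 43.903°: 0.00037° × 111120 × cos 43.903° = 0.00037 × 111120 × 0.7205 ≈ 29.6235 m.
Hypotenuse of the two orthogonal shifts: √(41.1144² + 29.6235²) = 50.6749 m.

51 m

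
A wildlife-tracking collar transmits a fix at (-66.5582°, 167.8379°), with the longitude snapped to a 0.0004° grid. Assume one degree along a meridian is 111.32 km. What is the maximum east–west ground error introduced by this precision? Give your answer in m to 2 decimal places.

With a 0.0004° grid the true value lies within half a step, ±0.0004°/2 = ±0.0002°, of the stored one.
One degree of longitude at 66.5582° is 111320 × cos 66.5582° ≈ 111320 × 0.3978 = 44285 m.
East–west error: 0.0002° × 44285 m/° ≈ 8.85701 m.

8.86 m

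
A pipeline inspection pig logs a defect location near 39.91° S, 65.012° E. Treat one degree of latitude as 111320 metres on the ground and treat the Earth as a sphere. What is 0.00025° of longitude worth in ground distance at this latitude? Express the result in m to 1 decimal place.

At 39.91° a degree of longitude is 111320 × cos 39.91° ≈ 85388.4 m, so 0.00025° corresponds to 21.3471 m.

21.3 m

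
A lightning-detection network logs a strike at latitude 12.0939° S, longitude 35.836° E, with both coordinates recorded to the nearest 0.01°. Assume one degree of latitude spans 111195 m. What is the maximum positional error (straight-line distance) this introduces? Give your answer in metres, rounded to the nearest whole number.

Rounding to 2 decimal places leaves each coordinate within ±0.005° of the true value.
Latitude error → 0.005 × 111195 = 555.975 m along the meridian.
Longitude error → 0.005 × 111195 × cos 12.0939° = 0.005 × 111195 × 0.9778 ≈ 543.635 m.
The two errors are perpendicular, so the maximum displacement is √(555.975² + 543.635²) ≈ 777.591 m.

778 metres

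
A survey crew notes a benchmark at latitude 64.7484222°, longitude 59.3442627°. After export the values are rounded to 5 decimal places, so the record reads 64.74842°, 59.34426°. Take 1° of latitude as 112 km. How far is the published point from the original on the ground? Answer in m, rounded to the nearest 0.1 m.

The latitude changed by +0.0000022° and the longitude by +0.0000027°.
North–south shift: 0.0000022 × 112000 = 0.2464 m.
E–W at 64.7484°: 0.0000027° × 112000 × cos 64.7484° = 0.0000027 × 112000 × 0.4266 ≈ 0.129002 m.
Hypotenuse of the two orthogonal shifts: √(0.2464² + 0.129002²) = 0.278127 m.

0.3 m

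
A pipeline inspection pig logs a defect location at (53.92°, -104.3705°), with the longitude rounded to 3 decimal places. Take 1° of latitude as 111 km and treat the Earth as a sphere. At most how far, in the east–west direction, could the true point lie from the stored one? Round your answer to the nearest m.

33 m

Rounding to 3 decimal places leaves the longitude within ±0.0005° of the true value.
Parallels shrink by cos φ, so at 53.92° a degree of longitude is 111000 × 0.5889 ≈ 65369.5 m.
East–west error: 0.0005° × 65369.5 m/° ≈ 32.6847 m.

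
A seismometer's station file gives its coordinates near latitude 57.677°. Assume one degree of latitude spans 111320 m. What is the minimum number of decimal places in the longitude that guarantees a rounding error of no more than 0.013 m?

At 57.677° one degree of longitude covers 111320 × cos 57.677° ≈ 111320 × 0.5347 ≈ 59521.9 m.
With N decimal places the half-ulp bound is 0.5·10⁻ᴺ°, or 0.5·10⁻ᴺ × 59521.9 m on the ground.
Setting 29760.9 × 10⁻ᴺ ≤ 0.013 gives 10ᴺ ≥ 2.289e+06, i.e. N ≥ 6.36.
So 7 decimal places suffice (0.00298 m); 6 would allow up to 0.0298 m.

7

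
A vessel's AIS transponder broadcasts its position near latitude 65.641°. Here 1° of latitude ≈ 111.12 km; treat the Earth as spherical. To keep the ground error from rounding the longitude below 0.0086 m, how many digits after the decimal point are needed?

7 decimal places

At 65.641° one degree of longitude covers 111120 × cos 65.641° ≈ 111120 × 0.4125 ≈ 45831.7 m.
Rounding to N decimal places gives at most 0.5 × 10⁻ᴺ degrees of error, i.e. 0.5 × 10⁻ᴺ × 45831.7 m.
Need 0.5 × 45831.7 × 10⁻ᴺ ≤ 0.0086 → 10⁻ᴺ ≤ 3.753e-07, so N ≥ 6.43.
N = 6 would give 0.0229 m (too coarse); N = 7 gives 0.00229 m ≤ 0.0086 m.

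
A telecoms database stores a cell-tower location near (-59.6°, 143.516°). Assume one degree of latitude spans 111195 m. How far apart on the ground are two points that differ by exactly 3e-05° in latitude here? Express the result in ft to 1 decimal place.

3e-05° × 111195 m/° = 3.33585 m.
Converting: 3.33585 m × 3.2808 ft/m ≈ 10.944 ft.

10.9 ft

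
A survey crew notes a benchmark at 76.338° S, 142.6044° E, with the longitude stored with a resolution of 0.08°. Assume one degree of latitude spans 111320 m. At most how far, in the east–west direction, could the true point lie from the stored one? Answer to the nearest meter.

With a 0.08° grid the true value lies within half a step, ±0.08°/2 = ±0.04°, of the stored one.
At latitude 76.338° a degree of longitude spans 111320 m × cos 76.338° = 111320 × 0.2362 ≈ 26293.1 m.
So at most 0.04° × 26293.1 ≈ 1051.72 m east–west.

1052 meters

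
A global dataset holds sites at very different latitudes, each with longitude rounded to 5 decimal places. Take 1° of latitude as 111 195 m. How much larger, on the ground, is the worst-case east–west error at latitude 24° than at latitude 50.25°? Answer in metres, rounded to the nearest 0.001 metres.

Rounding to 5 decimal places leaves the longitude within ±5e-06° of the true value.
At 24°: 5e-06° × 111195 × cos 24° = 5e-06 × 111195 × 0.9135 ≈ 0.50791 m.
At 50.25°: 5e-06° × 111195 × cos 50.25° = 5e-06 × 111195 × 0.6394 ≈ 0.35551 m.
Difference: 0.50791 − 0.35551 = 0.1524 m.

0.152 metres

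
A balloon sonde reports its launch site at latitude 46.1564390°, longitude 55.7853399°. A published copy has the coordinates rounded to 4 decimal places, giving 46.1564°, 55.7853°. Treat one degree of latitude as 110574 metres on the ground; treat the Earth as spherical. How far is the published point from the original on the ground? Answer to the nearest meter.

Δlat = 46.1564390 − 46.1564 = +0.0000390°; Δlon = 55.7853399 − 55.7853 = +0.0000399°.
N–S: 0.0000390° × 110574 m/° = 4.31239 m.
East–west at this latitude: 0.0000399° × 110574 × cos 46.1564° ≈ 0.0000399 × 76593.7 = 3.05609 m.
Combined displacement = (4.31239² + 3.05609²)^½ ≈ 5.28549 m.

5 meters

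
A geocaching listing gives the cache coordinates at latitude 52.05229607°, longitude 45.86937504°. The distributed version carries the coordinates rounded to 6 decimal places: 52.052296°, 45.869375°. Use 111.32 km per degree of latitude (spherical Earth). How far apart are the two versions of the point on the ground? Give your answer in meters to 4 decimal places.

0.0083 meters

The latitude changed by +0.00000007° and the longitude by +0.00000004°.
N–S: 0.00000007° × 111320 m/° = 0.0077924 m.
East–west at this latitude: 0.00000004° × 111320 × cos 52.0523° ≈ 0.00000004 × 68455.3 = 0.00273821 m.
Distance: √(0.0077924² + 0.00273821²) ≈ 0.0082595 m.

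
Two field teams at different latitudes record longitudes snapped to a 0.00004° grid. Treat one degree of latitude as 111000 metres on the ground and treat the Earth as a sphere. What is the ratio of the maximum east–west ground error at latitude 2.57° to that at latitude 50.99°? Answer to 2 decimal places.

1.59

With a 0.00004° grid the true value lies within half a step, ±0.00004°/2 = ±2e-05°, of the stored one.
Error at 2.57° = 2e-05° × 111000 × cos 2.57° ≈ 2.22 × 0.9990 = 2.2178 m.
At 50.99°: 2e-05° × 111000 × cos 50.99° = 2e-05 × 111000 × 0.6295 ≈ 1.3974 m.
Ratio: 2.2178 / 1.3974 = cos 2.57° / cos 50.99° ≈ 1.5871.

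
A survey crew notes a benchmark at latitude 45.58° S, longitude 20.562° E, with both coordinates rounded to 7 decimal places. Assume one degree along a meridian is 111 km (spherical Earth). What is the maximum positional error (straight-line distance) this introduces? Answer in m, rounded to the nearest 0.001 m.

0.007 m

Rounding to 7 decimal places leaves each coordinate within ±5e-08° of the true value.
N–S: 5e-08° × 111000 m/° = 0.00555 m.
Longitude error → 5e-08 × 111000 × cos 45.58° = 5e-08 × 111000 × 0.6999 ≈ 0.00388452 m.
Combining orthogonally: (0.00555² + 0.00388452²)^½ ≈ 0.00677436 m.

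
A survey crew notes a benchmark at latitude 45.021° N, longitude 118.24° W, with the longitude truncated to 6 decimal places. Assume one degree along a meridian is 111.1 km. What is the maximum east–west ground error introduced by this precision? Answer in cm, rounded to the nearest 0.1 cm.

Truncating at 6 decimal places can drop up to a full unit in the last place, so the longitude may be off by as much as 1e-06°.
At latitude 45.021° a degree of longitude spans 111100 m × cos 45.021° = 111100 × 0.7068 ≈ 78530.8 m.
Maximum E–W displacement: 1e-06 × 78530.8 = 0.0785308 m.
That is 0.0785308 m = 7.8531 cm.

7.9 cm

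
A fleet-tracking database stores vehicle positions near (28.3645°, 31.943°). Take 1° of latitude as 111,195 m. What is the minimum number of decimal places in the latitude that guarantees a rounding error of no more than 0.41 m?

One degree of latitude covers 111195 m.
N decimal places → at most half a unit in the last place, 0.5 × 10⁻ᴺ° = 111195/2 × 10⁻ᴺ m.
Setting 55597.5 × 10⁻ᴺ ≤ 0.41 gives 10ᴺ ≥ 1.356e+05, i.e. N ≥ 5.13.
At 5 places the error can reach 0.556 m, but 6 places keeps it to 0.0556 m.

6 decimal places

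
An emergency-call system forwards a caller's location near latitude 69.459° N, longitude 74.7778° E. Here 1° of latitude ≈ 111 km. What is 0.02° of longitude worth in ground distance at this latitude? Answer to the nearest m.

At 69.459° a degree of longitude is 111000 × cos 69.459° ≈ 38947.4 m, so 0.02° corresponds to 778.948 m.

779 m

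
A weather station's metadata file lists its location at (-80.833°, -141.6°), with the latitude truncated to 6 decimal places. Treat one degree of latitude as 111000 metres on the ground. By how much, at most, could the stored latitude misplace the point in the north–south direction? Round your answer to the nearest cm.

Truncating at 6 decimal places can drop up to a full unit in the last place, so the latitude may be off by as much as 1e-06°.
Along the meridian that is 1e-06° × 111000 m/° = 0.111 m.
That is 0.111 m = 11.1 cm.

11 cm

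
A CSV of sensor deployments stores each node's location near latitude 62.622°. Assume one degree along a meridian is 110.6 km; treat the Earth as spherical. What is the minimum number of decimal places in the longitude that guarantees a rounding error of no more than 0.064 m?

6 decimal places

At 62.622° one degree of longitude covers 110600 × cos 62.622° ≈ 110600 × 0.4599 ≈ 50860.4 m.
Rounding to N decimal places gives at most 0.5 × 10⁻ᴺ degrees of error, i.e. 0.5 × 10⁻ᴺ × 50860.4 m.
Setting 25430.2 × 10⁻ᴺ ≤ 0.064 gives 10ᴺ ≥ 3.973e+05, i.e. N ≥ 5.60.
N = 5 would give 0.254 m (too coarse); N = 6 gives 0.0254 m ≤ 0.064 m.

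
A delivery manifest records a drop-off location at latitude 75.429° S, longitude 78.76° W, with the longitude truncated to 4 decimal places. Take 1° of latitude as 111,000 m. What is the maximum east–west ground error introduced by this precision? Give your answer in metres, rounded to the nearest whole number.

3 metres

Truncating at 4 decimal places can drop up to a full unit in the last place, so the longitude may be off by as much as 0.0001°.
At latitude 75.429° a degree of longitude spans 111000 m × cos 75.429° = 111000 × 0.2516 ≈ 27925.3 m.
East–west error: 0.0001° × 27925.3 m/° ≈ 2.79253 m.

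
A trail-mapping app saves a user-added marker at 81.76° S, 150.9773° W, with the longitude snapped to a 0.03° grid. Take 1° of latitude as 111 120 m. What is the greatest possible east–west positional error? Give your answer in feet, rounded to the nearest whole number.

784 feet

With a 0.03° grid the true value lies within half a step, ±0.03°/2 = ±0.015°, of the stored one.
At latitude 81.76° a degree of longitude spans 111120 m × cos 81.76° = 111120 × 0.1433 ≈ 15925.7 m.
So at most 0.015° × 15925.7 ≈ 238.886 m east–west.
In feet: 238.886 m ÷ 0.3048 ≈ 783.75 ft.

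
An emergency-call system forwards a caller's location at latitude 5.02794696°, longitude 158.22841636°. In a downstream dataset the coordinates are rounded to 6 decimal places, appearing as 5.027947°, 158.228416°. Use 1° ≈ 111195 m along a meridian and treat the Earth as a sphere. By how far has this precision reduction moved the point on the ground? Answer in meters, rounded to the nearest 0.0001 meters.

0.0401 meters

The latitude changed by -0.00000004° and the longitude by +0.00000036°.
North–south shift: -0.00000004 × 111195 = -0.0044478 m.
East–west at this latitude: 0.00000036° × 111195 × cos 5.02795° ≈ 0.00000036 × 110767 = 0.0398762 m.
Distance: √(0.0044478² + 0.0398762²) ≈ 0.0401235 m.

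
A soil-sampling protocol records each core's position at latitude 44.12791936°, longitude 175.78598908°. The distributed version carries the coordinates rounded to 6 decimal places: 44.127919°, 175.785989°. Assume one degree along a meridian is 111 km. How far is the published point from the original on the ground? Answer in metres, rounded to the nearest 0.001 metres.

The latitude changed by +0.00000036° and the longitude by +0.00000008°.
North–south shift: 0.00000036 × 111000 = 0.03996 m.
E–W at 44.1279°: 0.00000008° × 111000 × cos 44.1279° = 0.00000008 × 111000 × 0.7178 ≈ 0.00637395 m.
Combined displacement = (0.03996² + 0.00637395²)^½ ≈ 0.0404652 m.

0.040 metres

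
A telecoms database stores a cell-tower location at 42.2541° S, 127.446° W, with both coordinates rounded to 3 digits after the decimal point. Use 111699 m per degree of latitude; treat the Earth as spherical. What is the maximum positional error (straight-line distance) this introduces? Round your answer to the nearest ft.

Rounding to 3 decimal places leaves each coordinate within ±0.0005° of the true value.
N–S: 0.0005° × 111699 m/° = 55.8495 m.
East–west component at 42.2541°: 0.0005° × 111699 × cos 42.2541° ≈ 0.0005 × 82676.3 ≈ 41.3381 m.
Combining orthogonally: (55.8495² + 41.3381²)^½ ≈ 69.4839 m.
In feet: 69.4839 m ÷ 0.3048 ≈ 227.97 ft.

228 ft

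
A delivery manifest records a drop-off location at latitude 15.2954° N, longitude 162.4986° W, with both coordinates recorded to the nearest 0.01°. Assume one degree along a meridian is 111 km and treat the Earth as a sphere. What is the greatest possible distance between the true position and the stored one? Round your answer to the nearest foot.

2530 feet

Rounding to 2 decimal places leaves each coordinate within ±0.005° of the true value.
Latitude error → 0.005 × 111000 = 555 m along the meridian.
E–W at 15.2954°: 0.005° × 111000 × cos 15.2954° = 0.005 × 111000 × 0.9646 ≈ 535.341 m.
The two errors are perpendicular, so the maximum displacement is √(555² + 535.341²) ≈ 771.113 m.
In feet: 771.113 m ÷ 0.3048 ≈ 2529.9 ft.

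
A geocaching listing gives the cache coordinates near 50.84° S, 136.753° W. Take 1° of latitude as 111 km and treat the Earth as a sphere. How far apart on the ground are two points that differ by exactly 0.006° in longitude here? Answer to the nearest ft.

1380 ft

0.006° of longitude at 50.84° is 0.006 × 111000 × cos 50.84° ≈ 0.006 × 70095.2 = 420.571 m.
In feet: 420.571 m ÷ 0.3048 ≈ 1379.8 ft.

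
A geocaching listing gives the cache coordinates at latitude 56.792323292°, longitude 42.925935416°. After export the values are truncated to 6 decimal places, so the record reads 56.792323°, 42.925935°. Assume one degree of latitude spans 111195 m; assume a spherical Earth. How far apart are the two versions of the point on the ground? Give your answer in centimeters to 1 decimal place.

The latitude changed by +0.000000292° and the longitude by +0.000000416°.
N–S: 0.000000292° × 111195 m/° = 0.0324689 m.
E–W at 56.7923°: 0.000000416° × 111195 × cos 56.7923° = 0.000000416 × 111195 × 0.5477 ≈ 0.0253339 m.
Distance: √(0.0324689² + 0.0253339²) ≈ 0.041183 m.
That is 0.041183 m = 4.1183 cm.

4.1 centimeters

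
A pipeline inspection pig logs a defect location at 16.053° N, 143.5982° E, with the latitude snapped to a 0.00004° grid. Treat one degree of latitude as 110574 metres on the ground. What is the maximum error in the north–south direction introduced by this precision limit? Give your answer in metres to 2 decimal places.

2.21 metres

With a 0.00004° grid the true value lies within half a step, ±0.00004°/2 = ±2e-05°, of the stored one.
So the N–S error is at most 2e-05 × 110574 = 2.21148 m.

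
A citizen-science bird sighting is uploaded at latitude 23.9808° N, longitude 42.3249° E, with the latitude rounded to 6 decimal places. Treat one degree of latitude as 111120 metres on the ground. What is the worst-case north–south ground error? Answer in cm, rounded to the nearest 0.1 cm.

5.6 cm

Rounding to 6 decimal places leaves the latitude within ±5e-07° of the true value.
Along the meridian that is 5e-07° × 111120 m/° = 0.05556 m.
That is 0.05556 m = 5.556 cm.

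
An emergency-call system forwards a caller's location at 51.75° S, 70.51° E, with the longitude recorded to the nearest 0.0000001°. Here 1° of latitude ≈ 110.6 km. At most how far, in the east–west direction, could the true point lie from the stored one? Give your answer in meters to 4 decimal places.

Rounding to 7 decimal places leaves the longitude within ±5e-08° of the true value.
One degree of longitude at 51.75° is 110600 × cos 51.75° ≈ 110600 × 0.6191 = 68471.8 m.
East–west error: 5e-08° × 68471.8 m/° ≈ 0.00342359 m.

0.0034 meters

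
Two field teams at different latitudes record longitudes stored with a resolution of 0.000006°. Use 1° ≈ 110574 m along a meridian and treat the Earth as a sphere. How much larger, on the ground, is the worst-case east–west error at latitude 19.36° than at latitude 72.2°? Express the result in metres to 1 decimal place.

With a 0.000006° grid the true value lies within half a step, ±0.000006°/2 = ±3e-06°, of the stored one.
Error at 19.36° = 3e-06° × 110574 × cos 19.36° ≈ 0.33172 × 0.9435 = 0.31296 m.
Error at 72.2° = 3e-06° × 110574 × cos 72.2° ≈ 0.33172 × 0.3057 = 0.10141 m.
Difference: 0.31296 − 0.10141 = 0.21156 m.

0.2 metres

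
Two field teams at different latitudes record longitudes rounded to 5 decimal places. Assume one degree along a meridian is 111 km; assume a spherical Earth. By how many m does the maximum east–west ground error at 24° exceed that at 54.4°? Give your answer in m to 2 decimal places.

0.18 m

Rounding to 5 decimal places leaves the longitude within ±5e-06° of the true value.
Error at 24° = 5e-06° × 111000 × cos 24° ≈ 0.555 × 0.9135 = 0.50702 m.
Error at 54.4° = 5e-06° × 111000 × cos 54.4° ≈ 0.555 × 0.5821 = 0.32308 m.
So the lower-latitude error exceeds the higher by 0.50702 − 0.32308 = 0.18394 m.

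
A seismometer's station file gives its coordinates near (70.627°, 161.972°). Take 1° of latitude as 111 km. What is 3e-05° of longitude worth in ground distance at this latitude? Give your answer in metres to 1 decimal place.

1.1 metres

One degree of longitude here spans 111000 × cos 70.627° = 111000 × 0.3317 ≈ 36820.5 m; 3e-05° of that is 1.10462 m.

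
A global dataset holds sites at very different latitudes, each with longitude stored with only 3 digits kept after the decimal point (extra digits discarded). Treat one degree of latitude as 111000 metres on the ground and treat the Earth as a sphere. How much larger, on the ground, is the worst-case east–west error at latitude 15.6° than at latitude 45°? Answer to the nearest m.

Truncating at 3 decimal places can drop up to a full unit in the last place, so the longitude may be off by as much as 0.001°.
At 15.6°: 0.001° × 111000 × cos 15.6° = 0.001 × 111000 × 0.9632 ≈ 106.91 m.
At 45°: 0.001° × 111000 × cos 45° = 0.001 × 111000 × 0.7071 ≈ 78.489 m.
Difference: 106.91 − 78.489 = 28.422 m.

28 m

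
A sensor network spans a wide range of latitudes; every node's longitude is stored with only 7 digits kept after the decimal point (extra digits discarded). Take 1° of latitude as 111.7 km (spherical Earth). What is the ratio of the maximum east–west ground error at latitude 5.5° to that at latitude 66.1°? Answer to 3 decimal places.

2.457

Truncating at 7 decimal places can drop up to a full unit in the last place, so the longitude may be off by as much as 1e-07°.
Error at 5.5° = 1e-07° × 111700 × cos 5.5° ≈ 0.01117 × 0.9954 = 0.011119 m.
At 66.1°: 1e-07° × 111700 × cos 66.1° = 1e-07 × 111700 × 0.4051 ≈ 0.0045254 m.
The ratio reduces to cos 5.5° / cos 66.1° = 0.9954/0.4051 ≈ 2.4569.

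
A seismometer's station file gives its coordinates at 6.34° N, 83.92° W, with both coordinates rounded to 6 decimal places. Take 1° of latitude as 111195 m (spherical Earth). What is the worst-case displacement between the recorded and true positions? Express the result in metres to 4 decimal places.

Rounding to 6 decimal places leaves each coordinate within ±5e-07° of the true value.
Latitude error → 5e-07 × 111195 = 0.0555975 m along the meridian.
East–west component at 6.34°: 5e-07° × 111195 × cos 6.34° ≈ 5e-07 × 110515 ≈ 0.0552575 m.
Worst case both components are at the extreme and orthogonal: √(0.0555975² + 0.0552575²) ≈ 0.0783867 m.

0.0784 metres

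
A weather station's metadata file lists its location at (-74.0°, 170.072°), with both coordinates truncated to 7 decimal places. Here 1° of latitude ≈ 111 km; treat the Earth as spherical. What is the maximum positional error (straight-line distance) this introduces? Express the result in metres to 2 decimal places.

Truncating at 7 decimal places can drop up to a full unit in the last place, so each coordinate may be off by as much as 1e-07°.
North–south component: 1e-07° × 111000 = 0.0111 m.
E–W at 74°: 1e-07° × 111000 × cos 74° = 1e-07 × 111000 × 0.2756 ≈ 0.00305957 m.
Combining orthogonally: (0.0111² + 0.00305957²)^½ ≈ 0.0115139 m.

0.01 metres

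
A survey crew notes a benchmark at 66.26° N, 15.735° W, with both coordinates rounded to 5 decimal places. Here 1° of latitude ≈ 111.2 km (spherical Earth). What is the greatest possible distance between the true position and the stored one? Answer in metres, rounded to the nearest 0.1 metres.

0.6 metres

Rounding to 5 decimal places leaves each coordinate within ±5e-06° of the true value.
North–south component: 5e-06° × 111200 = 0.556 m.
Longitude error → 5e-06 × 111200 × cos 66.26° = 5e-06 × 111200 × 0.4026 ≈ 0.223838 m.
Worst case both components are at the extreme and orthogonal: √(0.556² + 0.223838²) ≈ 0.599366 m.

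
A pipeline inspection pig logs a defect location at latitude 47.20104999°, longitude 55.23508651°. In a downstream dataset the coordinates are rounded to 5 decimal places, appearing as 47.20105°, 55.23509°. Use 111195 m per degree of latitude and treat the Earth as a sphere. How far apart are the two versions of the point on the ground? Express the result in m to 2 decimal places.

The latitude changed by -0.00000001° and the longitude by -0.00000349°.
North–south shift: -0.00000001 × 111195 = -0.00111195 m.
E–W at 47.2011°: -0.00000349° × 111195 × cos 47.2011° = -0.00000349 × 111195 × 0.6794 ≈ -0.263666 m.
Hypotenuse of the two orthogonal shifts: √(0.00111195² + 0.263666²) = 0.263668 m.

0.26 m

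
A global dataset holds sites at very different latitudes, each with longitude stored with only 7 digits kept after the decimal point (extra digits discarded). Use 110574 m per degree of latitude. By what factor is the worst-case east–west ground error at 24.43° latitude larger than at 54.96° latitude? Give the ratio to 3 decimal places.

Truncating at 7 decimal places can drop up to a full unit in the last place, so the longitude may be off by as much as 1e-07°.
At 24.43°: 1e-07° × 110574 × cos 24.43° = 1e-07 × 110574 × 0.9105 ≈ 0.010067 m.
At 54.96°: 1e-07° × 110574 × cos 54.96° = 1e-07 × 110574 × 0.5741 ≈ 0.0063486 m.
The ratio reduces to cos 24.43° / cos 54.96° = 0.9105/0.5741 ≈ 1.5858.

1.586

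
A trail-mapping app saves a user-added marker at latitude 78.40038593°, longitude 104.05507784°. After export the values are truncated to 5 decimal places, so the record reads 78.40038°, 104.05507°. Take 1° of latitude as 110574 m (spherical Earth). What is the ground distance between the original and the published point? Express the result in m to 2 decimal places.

0.68 m

The latitude changed by +0.00000593° and the longitude by +0.00000784°.
N–S: 0.00000593° × 110574 m/° = 0.655704 m.
E–W at 78.4004°: 0.00000784° × 110574 × cos 78.4004° = 0.00000784 × 110574 × 0.2011 ≈ 0.174309 m.
Combined displacement = (0.655704² + 0.174309²)^½ ≈ 0.678477 m.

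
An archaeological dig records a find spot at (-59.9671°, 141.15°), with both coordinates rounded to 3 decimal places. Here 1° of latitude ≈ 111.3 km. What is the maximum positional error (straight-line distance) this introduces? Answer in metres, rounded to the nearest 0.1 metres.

Rounding to 3 decimal places leaves each coordinate within ±0.0005° of the true value.
Latitude error → 0.0005 × 111300 = 55.65 m along the meridian.
Longitude error → 0.0005 × 111300 × cos 59.9671° = 0.0005 × 111300 × 0.5005 ≈ 27.8527 m.
Worst case both components are at the extreme and orthogonal: √(55.65² + 27.8527²) ≈ 62.231 m.

62.2 metres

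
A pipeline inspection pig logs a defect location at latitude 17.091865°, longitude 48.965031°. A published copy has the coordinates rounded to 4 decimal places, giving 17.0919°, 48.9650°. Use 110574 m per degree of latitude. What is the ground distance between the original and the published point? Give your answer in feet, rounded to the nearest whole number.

Δlat = 17.091865 − 17.0919 = -0.000035°; Δlon = 48.965031 − 48.9650 = +0.000031°.
North–south shift: -0.000035 × 110574 = -3.87009 m.
E–W at 17.0919°: 0.000031° × 110574 × cos 17.0919° = 0.000031 × 110574 × 0.9558 ≈ 3.2764 m.
Hypotenuse of the two orthogonal shifts: √(3.87009² + 3.2764²) = 5.07074 m.
Converting: 5.07074 m × 3.2808 ft/m ≈ 16.636 ft.

17 feet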